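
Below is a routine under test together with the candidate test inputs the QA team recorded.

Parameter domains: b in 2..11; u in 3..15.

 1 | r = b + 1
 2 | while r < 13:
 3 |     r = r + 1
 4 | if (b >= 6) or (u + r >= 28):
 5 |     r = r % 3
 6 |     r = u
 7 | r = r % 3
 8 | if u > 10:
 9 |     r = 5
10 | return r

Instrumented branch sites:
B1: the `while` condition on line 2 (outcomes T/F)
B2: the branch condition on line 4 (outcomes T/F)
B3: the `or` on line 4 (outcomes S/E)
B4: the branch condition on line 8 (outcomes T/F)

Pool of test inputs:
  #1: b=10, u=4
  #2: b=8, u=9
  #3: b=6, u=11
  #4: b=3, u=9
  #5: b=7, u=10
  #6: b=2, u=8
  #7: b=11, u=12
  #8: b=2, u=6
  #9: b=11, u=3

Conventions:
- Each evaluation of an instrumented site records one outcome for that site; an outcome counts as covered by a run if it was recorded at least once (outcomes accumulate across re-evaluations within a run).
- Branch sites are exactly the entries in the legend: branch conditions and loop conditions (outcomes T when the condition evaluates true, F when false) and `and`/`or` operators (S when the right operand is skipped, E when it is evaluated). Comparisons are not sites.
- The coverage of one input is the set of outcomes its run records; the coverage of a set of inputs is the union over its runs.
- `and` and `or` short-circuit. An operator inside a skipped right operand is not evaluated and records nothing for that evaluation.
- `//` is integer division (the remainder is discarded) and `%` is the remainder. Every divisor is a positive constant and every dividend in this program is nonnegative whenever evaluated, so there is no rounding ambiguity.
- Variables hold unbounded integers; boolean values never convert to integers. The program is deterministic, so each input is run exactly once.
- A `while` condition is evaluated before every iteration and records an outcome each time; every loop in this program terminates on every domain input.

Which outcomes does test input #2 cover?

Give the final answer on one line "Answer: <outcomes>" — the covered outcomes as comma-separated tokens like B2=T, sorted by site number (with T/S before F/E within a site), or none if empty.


Tracing the run of input #2 (b=8, u=9):
  B1->T, B1->T, B1->T, B1->T, B1->F, B3->S, B2->T, B4->F
deduplicating events, the covered set is: B1=T, B1=F, B2=T, B3=S, B4=F
Answer: B1=T, B1=F, B2=T, B3=S, B4=F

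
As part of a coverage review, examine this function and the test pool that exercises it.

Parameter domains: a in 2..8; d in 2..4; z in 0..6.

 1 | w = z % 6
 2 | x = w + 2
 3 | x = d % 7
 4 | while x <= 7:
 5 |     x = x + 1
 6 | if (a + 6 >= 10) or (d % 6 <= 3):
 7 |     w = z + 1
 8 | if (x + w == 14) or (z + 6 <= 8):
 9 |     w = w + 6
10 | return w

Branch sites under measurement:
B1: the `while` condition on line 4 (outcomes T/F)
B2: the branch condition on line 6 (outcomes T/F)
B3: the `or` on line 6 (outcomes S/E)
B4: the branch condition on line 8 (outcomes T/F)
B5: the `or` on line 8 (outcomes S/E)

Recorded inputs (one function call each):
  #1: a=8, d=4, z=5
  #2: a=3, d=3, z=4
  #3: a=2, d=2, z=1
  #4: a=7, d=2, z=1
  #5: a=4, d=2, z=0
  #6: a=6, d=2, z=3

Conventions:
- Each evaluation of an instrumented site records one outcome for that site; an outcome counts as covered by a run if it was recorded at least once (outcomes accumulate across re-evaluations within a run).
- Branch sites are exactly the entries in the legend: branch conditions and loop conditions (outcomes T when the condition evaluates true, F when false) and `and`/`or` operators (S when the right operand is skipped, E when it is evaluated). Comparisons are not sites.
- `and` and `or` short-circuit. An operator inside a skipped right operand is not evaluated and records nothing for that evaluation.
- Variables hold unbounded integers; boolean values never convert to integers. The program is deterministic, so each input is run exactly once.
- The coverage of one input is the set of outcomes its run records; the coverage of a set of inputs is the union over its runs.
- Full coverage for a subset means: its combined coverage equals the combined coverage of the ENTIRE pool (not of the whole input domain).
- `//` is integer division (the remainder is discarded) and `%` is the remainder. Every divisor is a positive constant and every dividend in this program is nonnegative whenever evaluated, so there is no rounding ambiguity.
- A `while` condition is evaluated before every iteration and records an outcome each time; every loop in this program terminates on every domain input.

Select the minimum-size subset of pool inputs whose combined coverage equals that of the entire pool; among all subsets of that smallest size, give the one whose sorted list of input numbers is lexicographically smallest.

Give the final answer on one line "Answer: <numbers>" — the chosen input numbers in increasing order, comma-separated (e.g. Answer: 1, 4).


#1 (a=8, d=4, z=5) -> B1->T, B1->T, B1->T, B1->T, B1->F, B3->S, B2->T, B5->S, B4->T; covered: B1=T, B1=F, B2=T, B3=S, B4=T, B5=S
#2 (a=3, d=3, z=4) -> B1->T, B1->T, B1->T, B1->T, B1->T, B1->F, B3->E, B2->T, B5->E, B4->F; covered: B1=T, B1=F, B2=T, B3=E, B4=F, B5=E
#3 (a=2, d=2, z=1) -> B1->T, B1->T, B1->T, B1->T, B1->T, B1->T, B1->F, B3->E, B2->T, B5->E, B4->T; covered: B1=T, B1=F, B2=T, B3=E, B4=T, B5=E
#4 (a=7, d=2, z=1) -> B1->T, B1->T, B1->T, B1->T, B1->T, B1->T, B1->F, B3->S, B2->T, B5->E, B4->T; covered: B1=T, B1=F, B2=T, B3=S, B4=T, B5=E
#5 (a=4, d=2, z=0) -> B1->T, B1->T, B1->T, B1->T, B1->T, B1->T, B1->F, B3->S, B2->T, B5->E, B4->T; covered: B1=T, B1=F, B2=T, B3=S, B4=T, B5=E
#6 (a=6, d=2, z=3) -> B1->T, B1->T, B1->T, B1->T, B1->T, B1->T, B1->F, B3->S, B2->T, B5->E, B4->F; covered: B1=T, B1=F, B2=T, B3=S, B4=F, B5=E
together the pool reaches 9 outcomes: B1=T, B1=F, B2=T, B3=S, B3=E, B4=T, B4=F, B5=S, B5=E
no size-1 subset reaches all 9 outcomes (best union: 6/9)
the canonical winner is {1, 2}: size 2, full 9-outcome coverage, earliest index list among size-2 covers
Answer: 1, 2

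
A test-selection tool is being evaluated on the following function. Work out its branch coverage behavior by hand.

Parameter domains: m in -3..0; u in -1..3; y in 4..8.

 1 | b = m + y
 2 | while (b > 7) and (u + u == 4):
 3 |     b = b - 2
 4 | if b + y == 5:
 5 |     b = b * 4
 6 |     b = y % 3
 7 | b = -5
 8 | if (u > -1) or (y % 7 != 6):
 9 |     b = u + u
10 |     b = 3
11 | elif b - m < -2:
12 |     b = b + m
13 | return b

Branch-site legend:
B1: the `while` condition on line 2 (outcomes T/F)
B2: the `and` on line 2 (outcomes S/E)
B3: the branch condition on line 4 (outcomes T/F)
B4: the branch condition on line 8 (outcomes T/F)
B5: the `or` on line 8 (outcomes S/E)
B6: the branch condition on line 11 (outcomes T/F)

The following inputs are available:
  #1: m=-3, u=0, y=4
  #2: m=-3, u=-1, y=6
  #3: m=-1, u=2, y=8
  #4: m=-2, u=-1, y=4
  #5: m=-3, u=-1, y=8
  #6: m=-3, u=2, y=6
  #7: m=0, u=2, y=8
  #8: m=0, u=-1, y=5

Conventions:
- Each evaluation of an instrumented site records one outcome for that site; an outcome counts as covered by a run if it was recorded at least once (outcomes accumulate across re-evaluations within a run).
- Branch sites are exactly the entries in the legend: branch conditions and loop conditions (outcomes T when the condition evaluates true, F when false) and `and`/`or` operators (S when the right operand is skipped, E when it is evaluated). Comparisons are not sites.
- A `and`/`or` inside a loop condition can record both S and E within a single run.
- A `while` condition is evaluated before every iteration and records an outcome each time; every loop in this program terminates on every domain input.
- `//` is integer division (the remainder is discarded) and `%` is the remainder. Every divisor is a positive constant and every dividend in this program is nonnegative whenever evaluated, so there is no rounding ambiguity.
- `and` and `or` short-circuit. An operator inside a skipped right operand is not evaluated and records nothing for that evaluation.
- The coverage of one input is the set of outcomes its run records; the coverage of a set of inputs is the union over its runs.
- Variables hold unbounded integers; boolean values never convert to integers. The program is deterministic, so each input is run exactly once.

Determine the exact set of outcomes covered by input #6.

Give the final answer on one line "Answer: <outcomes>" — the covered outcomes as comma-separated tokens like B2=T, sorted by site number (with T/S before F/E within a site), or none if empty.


Simulating input #6 (m=-3, u=2, y=6) step by step:
  B2->S, B1->F, B3->F, B5->S, B4->T
distinct outcomes covered: B1=F, B2=S, B3=F, B4=T, B5=S
Answer: B1=F, B2=S, B3=F, B4=T, B5=S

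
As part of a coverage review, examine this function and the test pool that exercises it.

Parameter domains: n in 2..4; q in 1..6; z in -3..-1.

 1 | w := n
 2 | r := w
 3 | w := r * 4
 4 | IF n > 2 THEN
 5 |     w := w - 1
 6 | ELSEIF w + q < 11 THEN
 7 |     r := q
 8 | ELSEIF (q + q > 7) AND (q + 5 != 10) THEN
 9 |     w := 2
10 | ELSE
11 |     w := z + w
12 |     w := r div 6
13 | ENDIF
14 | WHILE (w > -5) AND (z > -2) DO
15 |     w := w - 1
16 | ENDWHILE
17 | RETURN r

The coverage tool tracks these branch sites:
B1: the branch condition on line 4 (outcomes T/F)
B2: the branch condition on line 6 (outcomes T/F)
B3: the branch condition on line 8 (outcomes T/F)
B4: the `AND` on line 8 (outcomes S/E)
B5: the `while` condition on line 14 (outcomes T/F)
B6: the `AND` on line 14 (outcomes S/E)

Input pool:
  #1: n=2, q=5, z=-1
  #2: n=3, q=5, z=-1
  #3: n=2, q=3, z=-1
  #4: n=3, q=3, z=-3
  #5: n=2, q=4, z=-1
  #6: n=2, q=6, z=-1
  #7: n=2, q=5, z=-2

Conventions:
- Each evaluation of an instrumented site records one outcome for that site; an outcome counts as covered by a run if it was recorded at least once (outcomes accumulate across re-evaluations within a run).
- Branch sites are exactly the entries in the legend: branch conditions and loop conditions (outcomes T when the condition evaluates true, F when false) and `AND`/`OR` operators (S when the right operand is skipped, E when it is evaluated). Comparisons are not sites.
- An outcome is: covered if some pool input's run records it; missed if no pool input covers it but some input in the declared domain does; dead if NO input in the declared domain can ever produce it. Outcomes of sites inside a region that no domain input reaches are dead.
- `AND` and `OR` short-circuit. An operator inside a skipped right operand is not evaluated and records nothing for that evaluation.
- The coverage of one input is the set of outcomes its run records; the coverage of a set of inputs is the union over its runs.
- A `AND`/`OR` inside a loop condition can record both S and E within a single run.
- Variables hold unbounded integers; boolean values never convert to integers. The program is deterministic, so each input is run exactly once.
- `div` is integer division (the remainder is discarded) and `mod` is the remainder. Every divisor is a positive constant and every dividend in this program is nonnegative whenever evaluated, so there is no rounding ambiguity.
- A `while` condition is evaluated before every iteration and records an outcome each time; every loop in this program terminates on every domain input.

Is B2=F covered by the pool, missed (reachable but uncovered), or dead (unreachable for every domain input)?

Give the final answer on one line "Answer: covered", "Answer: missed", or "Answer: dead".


B2=F is recorded by pool input(s) 1, 3, 5, 6, 7 -> covered
Answer: covered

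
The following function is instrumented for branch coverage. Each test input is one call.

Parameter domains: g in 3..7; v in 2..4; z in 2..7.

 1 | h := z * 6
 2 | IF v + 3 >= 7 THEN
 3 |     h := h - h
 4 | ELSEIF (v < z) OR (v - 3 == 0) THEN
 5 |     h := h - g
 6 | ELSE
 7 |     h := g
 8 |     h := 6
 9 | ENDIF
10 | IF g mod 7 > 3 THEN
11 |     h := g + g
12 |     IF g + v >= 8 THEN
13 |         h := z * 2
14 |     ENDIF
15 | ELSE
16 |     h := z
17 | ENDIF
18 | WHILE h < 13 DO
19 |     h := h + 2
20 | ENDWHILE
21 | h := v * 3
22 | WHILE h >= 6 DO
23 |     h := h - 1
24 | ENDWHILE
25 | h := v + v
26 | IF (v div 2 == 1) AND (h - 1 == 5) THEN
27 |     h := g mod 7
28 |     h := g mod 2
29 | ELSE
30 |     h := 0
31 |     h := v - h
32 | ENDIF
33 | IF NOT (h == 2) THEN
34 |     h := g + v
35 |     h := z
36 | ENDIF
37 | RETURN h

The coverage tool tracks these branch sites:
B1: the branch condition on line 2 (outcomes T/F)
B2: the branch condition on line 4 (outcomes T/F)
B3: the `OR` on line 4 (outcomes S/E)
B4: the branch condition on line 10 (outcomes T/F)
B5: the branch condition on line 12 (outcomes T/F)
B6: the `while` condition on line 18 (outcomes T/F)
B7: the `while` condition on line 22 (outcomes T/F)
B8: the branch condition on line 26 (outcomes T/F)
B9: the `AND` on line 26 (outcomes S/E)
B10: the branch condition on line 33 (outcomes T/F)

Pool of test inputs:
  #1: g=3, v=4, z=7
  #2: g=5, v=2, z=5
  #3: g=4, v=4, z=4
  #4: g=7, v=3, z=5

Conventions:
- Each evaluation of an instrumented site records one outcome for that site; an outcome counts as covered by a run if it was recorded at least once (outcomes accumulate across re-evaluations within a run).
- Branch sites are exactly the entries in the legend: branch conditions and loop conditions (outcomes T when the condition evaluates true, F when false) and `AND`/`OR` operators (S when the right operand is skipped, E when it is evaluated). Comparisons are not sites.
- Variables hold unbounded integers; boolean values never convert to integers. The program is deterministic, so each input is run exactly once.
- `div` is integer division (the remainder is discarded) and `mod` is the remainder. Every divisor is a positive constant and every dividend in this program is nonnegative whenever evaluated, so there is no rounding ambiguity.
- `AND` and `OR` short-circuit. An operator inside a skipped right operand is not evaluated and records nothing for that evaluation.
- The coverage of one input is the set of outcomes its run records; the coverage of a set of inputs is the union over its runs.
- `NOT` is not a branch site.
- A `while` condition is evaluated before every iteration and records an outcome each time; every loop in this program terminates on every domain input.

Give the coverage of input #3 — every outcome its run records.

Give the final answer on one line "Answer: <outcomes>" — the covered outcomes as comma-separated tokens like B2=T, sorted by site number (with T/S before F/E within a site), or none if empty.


Event log for input #3 (g=4, v=4, z=4):
  B1->T, B4->T, B5->T, B6->T, B6->T, B6->T, B6->F, B7->T, B7->T, B7->T
  B7->T, B7->T, B7->T, B7->T, B7->F, B9->S, B8->F, B10->T
deduplicating events, the covered set is: B1=T, B4=T, B5=T, B6=T, B6=F, B7=T, B7=F, B8=F, B9=S, B10=T
Answer: B1=T, B4=T, B5=T, B6=T, B6=F, B7=T, B7=F, B8=F, B9=S, B10=T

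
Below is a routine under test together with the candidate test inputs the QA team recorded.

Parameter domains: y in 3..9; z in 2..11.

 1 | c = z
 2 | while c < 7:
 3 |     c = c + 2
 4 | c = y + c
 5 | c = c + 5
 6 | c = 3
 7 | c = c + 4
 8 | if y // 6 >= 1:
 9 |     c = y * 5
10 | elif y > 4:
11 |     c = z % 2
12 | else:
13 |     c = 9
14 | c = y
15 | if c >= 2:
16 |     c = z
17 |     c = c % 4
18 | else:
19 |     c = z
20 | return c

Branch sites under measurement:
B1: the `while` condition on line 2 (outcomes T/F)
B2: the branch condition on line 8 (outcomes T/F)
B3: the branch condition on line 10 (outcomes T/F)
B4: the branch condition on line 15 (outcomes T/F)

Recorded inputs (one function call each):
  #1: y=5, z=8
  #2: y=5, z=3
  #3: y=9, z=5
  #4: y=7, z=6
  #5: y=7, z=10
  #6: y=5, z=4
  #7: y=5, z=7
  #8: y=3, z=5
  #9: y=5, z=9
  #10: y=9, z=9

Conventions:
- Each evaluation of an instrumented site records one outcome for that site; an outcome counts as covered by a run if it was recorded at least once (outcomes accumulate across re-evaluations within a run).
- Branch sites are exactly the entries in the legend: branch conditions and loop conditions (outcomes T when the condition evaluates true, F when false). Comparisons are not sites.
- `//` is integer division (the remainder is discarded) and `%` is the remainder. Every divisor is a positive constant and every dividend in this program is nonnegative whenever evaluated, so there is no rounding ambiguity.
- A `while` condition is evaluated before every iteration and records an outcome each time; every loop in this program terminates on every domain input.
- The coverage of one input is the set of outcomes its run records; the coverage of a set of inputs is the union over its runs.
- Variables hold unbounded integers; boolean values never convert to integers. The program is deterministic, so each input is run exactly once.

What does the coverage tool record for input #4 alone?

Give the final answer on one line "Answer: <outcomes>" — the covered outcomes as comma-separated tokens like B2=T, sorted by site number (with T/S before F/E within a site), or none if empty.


Tracing the run of input #4 (y=7, z=6):
  B1->T, B1->F, B2->T, B4->T
as a set, this run covers: B1=T, B1=F, B2=T, B4=T
Answer: B1=T, B1=F, B2=T, B4=T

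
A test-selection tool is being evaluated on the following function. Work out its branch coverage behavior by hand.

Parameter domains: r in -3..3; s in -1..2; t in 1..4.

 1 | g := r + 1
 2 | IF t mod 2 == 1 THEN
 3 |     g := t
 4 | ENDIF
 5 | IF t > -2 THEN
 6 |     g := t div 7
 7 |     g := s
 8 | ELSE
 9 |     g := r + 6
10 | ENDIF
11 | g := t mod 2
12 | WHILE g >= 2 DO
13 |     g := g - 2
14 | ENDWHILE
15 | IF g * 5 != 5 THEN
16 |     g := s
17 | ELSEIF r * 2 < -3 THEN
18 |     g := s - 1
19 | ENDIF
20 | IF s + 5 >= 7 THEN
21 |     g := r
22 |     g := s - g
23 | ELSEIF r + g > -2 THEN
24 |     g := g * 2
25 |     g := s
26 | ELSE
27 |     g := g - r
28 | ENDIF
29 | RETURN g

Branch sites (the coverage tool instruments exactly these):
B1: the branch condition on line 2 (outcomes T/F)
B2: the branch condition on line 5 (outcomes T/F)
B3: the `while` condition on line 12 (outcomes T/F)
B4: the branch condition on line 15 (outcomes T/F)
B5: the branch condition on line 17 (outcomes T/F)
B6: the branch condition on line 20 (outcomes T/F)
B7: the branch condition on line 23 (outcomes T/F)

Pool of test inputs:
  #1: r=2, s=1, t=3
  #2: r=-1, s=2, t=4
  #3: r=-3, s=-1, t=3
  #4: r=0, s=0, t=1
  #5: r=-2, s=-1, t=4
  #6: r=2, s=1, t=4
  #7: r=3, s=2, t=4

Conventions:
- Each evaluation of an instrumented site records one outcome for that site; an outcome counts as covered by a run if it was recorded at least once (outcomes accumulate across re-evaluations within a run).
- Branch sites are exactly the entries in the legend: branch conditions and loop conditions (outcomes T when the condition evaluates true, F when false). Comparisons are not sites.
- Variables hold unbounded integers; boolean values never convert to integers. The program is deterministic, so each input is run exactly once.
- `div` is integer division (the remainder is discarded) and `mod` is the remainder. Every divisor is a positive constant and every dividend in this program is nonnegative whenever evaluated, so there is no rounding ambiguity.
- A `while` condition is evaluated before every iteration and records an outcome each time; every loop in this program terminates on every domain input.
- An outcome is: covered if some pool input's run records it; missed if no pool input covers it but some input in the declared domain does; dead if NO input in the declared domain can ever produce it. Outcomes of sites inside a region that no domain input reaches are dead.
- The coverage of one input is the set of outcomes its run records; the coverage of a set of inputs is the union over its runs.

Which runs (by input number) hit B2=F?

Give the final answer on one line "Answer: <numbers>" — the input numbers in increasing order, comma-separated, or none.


input #1 (r=2, s=1, t=3): does not record B2=F
input #2 (r=-1, s=2, t=4): does not record B2=F
input #3 (r=-3, s=-1, t=3): does not record B2=F
input #4 (r=0, s=0, t=1): does not record B2=F
input #5 (r=-2, s=-1, t=4): does not record B2=F
input #6 (r=2, s=1, t=4): does not record B2=F
input #7 (r=3, s=2, t=4): does not record B2=F
Answer: none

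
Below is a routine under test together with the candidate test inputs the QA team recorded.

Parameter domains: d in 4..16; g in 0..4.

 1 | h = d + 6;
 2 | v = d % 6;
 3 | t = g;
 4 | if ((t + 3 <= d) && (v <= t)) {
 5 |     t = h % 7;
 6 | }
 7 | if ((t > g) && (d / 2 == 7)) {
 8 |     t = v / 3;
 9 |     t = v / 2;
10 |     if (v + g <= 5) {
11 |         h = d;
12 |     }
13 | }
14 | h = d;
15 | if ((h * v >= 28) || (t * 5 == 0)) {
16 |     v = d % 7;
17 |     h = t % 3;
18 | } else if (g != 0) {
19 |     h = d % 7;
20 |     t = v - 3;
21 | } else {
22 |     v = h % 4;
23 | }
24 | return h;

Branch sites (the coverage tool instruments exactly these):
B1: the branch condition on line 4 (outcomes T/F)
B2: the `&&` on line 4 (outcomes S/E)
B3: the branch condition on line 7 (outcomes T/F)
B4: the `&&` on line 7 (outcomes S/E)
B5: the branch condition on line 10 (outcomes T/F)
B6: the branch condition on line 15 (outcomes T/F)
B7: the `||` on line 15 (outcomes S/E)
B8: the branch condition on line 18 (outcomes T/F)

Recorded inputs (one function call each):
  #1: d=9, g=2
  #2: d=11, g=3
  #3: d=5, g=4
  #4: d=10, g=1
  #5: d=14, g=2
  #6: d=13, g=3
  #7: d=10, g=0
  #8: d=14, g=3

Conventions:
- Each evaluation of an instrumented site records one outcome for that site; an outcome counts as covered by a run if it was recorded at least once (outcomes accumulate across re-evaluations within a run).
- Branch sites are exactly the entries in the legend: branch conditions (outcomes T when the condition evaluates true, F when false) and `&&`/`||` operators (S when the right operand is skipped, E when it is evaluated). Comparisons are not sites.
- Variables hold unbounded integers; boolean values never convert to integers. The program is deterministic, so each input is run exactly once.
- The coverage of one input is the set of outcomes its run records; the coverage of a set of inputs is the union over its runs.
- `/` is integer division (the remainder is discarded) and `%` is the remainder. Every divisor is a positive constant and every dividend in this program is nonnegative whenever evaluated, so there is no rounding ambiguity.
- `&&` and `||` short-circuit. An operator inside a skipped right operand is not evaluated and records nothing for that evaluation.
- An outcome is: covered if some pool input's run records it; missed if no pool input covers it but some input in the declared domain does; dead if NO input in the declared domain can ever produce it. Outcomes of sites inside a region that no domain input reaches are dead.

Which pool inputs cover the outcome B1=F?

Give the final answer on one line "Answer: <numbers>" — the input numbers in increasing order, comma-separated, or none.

input #1 (d=9, g=2): records B1=F
input #2 (d=11, g=3): records B1=F
input #3 (d=5, g=4): records B1=F
input #4 (d=10, g=1): records B1=F
input #5 (d=14, g=2): does not record B1=F
input #6 (d=13, g=3): does not record B1=F
input #7 (d=10, g=0): records B1=F
input #8 (d=14, g=3): does not record B1=F

Answer: 1, 2, 3, 4, 7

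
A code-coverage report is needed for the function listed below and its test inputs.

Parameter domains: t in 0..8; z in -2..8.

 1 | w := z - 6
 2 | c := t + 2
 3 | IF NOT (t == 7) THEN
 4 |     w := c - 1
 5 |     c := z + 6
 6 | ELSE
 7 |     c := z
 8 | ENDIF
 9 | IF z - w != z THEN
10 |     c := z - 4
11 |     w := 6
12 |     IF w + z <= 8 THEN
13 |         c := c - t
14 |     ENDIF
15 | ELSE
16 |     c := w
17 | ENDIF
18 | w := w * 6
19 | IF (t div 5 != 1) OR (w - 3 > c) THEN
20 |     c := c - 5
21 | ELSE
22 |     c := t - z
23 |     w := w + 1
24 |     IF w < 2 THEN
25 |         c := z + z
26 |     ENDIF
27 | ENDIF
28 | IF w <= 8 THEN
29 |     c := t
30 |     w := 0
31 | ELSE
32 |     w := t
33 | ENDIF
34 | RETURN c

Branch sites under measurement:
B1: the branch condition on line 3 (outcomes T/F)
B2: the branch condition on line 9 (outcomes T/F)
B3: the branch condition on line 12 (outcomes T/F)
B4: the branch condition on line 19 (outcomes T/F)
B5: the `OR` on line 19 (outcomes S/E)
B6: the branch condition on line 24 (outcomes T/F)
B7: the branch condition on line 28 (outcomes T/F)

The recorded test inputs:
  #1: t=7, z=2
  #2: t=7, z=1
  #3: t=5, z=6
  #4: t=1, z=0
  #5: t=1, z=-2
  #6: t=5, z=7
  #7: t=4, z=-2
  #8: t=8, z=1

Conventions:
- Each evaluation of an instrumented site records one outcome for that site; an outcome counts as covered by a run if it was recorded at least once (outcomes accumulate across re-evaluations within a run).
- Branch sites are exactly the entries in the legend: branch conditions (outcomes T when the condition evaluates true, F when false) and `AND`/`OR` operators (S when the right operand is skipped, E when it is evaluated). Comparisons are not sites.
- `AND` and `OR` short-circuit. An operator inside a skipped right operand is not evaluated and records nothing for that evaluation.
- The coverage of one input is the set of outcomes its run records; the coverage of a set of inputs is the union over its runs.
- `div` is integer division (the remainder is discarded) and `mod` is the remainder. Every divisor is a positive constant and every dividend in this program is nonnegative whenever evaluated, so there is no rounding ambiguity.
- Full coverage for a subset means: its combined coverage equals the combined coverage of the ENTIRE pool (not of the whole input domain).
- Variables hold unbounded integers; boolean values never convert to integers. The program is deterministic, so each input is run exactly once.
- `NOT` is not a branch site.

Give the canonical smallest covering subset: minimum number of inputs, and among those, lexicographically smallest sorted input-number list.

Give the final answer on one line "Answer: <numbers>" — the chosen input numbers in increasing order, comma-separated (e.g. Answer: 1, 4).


run #1 (t=7, z=2) runs B1->F, B2->T, B3->T, B5->E, B4->T, B7->F; records B1=F, B2=T, B3=T, B4=T, B5=E, B7=F
run #2 (t=7, z=1) runs B1->F, B2->T, B3->T, B5->E, B4->T, B7->F; records B1=F, B2=T, B3=T, B4=T, B5=E, B7=F
run #3 (t=5, z=6) runs B1->T, B2->T, B3->F, B5->E, B4->T, B7->F; records B1=T, B2=T, B3=F, B4=T, B5=E, B7=F
run #4 (t=1, z=0) runs B1->T, B2->T, B3->T, B5->S, B4->T, B7->F; records B1=T, B2=T, B3=T, B4=T, B5=S, B7=F
run #5 (t=1, z=-2) runs B1->T, B2->T, B3->T, B5->S, B4->T, B7->F; records B1=T, B2=T, B3=T, B4=T, B5=S, B7=F
run #6 (t=5, z=7) runs B1->T, B2->T, B3->F, B5->E, B4->T, B7->F; records B1=T, B2=T, B3=F, B4=T, B5=E, B7=F
run #7 (t=4, z=-2) runs B1->T, B2->T, B3->T, B5->S, B4->T, B7->F; records B1=T, B2=T, B3=T, B4=T, B5=S, B7=F
run #8 (t=8, z=1) runs B1->T, B2->T, B3->T, B5->E, B4->T, B7->F; records B1=T, B2=T, B3=T, B4=T, B5=E, B7=F
together the pool reaches 9 outcomes: B1=T, B1=F, B2=T, B3=T, B3=F, B4=T, B5=S, B5=E, B7=F
size 1 is not enough: best union over all size-1 subsets is 6/9
size 2 is not enough: best union over all size-2 subsets is 8/9
inputs {1, 3, 4} (size 3) cover everything; no size-3 subset with a lexicographically smaller index list covers all 9
Answer: 1, 3, 4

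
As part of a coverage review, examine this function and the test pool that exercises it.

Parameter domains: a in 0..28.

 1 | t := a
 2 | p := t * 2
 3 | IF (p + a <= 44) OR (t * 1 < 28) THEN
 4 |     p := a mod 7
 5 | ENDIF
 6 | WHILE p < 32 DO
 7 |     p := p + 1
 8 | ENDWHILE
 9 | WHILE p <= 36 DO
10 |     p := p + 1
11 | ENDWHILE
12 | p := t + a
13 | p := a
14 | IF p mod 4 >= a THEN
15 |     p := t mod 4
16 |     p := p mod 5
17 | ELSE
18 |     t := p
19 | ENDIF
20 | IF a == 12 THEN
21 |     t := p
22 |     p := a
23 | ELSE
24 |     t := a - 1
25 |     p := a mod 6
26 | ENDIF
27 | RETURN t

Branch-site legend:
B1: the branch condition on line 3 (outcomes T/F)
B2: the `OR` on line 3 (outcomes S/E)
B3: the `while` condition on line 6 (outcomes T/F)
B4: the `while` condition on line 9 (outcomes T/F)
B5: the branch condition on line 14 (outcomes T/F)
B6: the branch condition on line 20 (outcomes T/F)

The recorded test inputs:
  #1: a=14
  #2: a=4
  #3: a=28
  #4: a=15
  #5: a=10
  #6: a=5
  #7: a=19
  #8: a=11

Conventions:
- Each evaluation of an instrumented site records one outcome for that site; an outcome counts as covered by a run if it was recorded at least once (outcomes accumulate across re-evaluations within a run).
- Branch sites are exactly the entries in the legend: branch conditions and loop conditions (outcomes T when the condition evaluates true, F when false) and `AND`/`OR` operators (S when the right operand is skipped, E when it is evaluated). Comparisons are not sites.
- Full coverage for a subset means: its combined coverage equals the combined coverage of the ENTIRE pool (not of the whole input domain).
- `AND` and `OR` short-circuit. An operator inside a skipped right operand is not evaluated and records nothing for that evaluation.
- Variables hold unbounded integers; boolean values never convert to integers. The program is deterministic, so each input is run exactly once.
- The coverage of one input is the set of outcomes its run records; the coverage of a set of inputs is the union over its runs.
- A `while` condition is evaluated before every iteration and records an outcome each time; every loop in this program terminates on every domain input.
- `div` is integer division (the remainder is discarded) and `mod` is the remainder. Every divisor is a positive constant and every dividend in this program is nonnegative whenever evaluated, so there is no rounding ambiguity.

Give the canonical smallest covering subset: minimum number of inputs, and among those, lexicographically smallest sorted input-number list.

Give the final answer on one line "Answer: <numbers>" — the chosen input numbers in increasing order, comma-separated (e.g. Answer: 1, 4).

test 1 (a=14) fires B2->S, B1->T, B3->T, B3->T, B3->T, B3->T, B3->T, B3->T, B3->T, B3->T, B3->T, B3->T, B3->T, B3->T, ...; hits B1=T, B2=S, B3=T, B3=F, B4=T, B4=F, B5=F, B6=F
test 2 (a=4) fires B2->S, B1->T, B3->T, B3->T, B3->T, B3->T, B3->T, B3->T, B3->T, B3->T, B3->T, B3->T, B3->T, B3->T, ...; hits B1=T, B2=S, B3=T, B3=F, B4=T, B4=F, B5=F, B6=F
test 3 (a=28) fires B2->E, B1->F, B3->F, B4->F, B5->F, B6->F; hits B1=F, B2=E, B3=F, B4=F, B5=F, B6=F
test 4 (a=15) fires B2->E, B1->T, B3->T, B3->T, B3->T, B3->T, B3->T, B3->T, B3->T, B3->T, B3->T, B3->T, B3->T, B3->T, ...; hits B1=T, B2=E, B3=T, B3=F, B4=T, B4=F, B5=F, B6=F
test 5 (a=10) fires B2->S, B1->T, B3->T, B3->T, B3->T, B3->T, B3->T, B3->T, B3->T, B3->T, B3->T, B3->T, B3->T, B3->T, ...; hits B1=T, B2=S, B3=T, B3=F, B4=T, B4=F, B5=F, B6=F
test 6 (a=5) fires B2->S, B1->T, B3->T, B3->T, B3->T, B3->T, B3->T, B3->T, B3->T, B3->T, B3->T, B3->T, B3->T, B3->T, ...; hits B1=T, B2=S, B3=T, B3=F, B4=T, B4=F, B5=F, B6=F
test 7 (a=19) fires B2->E, B1->T, B3->T, B3->T, B3->T, B3->T, B3->T, B3->T, B3->T, B3->T, B3->T, B3->T, B3->T, B3->T, ...; hits B1=T, B2=E, B3=T, B3=F, B4=T, B4=F, B5=F, B6=F
test 8 (a=11) fires B2->S, B1->T, B3->T, B3->T, B3->T, B3->T, B3->T, B3->T, B3->T, B3->T, B3->T, B3->T, B3->T, B3->T, ...; hits B1=T, B2=S, B3=T, B3=F, B4=T, B4=F, B5=F, B6=F
together the pool reaches 10 outcomes: B1=T, B1=F, B2=S, B2=E, B3=T, B3=F, B4=T, B4=F, B5=F, B6=F
no size-1 subset reaches all 10 outcomes (best union: 8/10)
inputs {1, 3} (size 2) cover everything; no size-2 subset with a lexicographically smaller index list covers all 10

Answer: 1, 3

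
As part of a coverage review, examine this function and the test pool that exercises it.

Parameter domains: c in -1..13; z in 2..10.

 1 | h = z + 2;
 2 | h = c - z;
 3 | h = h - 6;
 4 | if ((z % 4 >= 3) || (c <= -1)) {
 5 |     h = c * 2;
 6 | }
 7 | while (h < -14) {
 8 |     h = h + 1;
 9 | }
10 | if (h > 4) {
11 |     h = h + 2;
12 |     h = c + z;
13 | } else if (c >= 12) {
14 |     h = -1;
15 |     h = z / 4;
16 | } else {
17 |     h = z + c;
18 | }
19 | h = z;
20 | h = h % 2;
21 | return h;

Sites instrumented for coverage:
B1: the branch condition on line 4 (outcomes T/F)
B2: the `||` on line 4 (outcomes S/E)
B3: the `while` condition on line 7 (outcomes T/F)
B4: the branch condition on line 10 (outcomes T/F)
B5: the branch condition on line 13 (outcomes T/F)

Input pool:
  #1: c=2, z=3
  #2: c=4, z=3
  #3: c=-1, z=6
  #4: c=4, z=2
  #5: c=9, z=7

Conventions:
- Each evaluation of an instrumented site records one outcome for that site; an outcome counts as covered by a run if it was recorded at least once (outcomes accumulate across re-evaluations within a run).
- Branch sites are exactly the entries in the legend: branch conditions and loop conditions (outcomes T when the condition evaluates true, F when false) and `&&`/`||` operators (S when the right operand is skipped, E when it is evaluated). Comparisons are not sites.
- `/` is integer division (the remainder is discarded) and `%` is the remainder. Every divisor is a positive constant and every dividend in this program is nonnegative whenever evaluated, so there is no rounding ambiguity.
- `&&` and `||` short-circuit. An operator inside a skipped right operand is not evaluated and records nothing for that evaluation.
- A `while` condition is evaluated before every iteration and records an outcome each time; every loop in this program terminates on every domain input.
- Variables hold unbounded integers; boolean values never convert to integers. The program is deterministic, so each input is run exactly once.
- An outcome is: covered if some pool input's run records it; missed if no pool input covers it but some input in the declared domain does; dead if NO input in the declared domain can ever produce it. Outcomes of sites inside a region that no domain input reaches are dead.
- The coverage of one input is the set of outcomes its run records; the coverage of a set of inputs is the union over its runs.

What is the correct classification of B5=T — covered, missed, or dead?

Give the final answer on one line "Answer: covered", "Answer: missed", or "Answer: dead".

no pool input records B5=T
but domain input (c=12, z=2) does record it -> reachable, so missed

Answer: missed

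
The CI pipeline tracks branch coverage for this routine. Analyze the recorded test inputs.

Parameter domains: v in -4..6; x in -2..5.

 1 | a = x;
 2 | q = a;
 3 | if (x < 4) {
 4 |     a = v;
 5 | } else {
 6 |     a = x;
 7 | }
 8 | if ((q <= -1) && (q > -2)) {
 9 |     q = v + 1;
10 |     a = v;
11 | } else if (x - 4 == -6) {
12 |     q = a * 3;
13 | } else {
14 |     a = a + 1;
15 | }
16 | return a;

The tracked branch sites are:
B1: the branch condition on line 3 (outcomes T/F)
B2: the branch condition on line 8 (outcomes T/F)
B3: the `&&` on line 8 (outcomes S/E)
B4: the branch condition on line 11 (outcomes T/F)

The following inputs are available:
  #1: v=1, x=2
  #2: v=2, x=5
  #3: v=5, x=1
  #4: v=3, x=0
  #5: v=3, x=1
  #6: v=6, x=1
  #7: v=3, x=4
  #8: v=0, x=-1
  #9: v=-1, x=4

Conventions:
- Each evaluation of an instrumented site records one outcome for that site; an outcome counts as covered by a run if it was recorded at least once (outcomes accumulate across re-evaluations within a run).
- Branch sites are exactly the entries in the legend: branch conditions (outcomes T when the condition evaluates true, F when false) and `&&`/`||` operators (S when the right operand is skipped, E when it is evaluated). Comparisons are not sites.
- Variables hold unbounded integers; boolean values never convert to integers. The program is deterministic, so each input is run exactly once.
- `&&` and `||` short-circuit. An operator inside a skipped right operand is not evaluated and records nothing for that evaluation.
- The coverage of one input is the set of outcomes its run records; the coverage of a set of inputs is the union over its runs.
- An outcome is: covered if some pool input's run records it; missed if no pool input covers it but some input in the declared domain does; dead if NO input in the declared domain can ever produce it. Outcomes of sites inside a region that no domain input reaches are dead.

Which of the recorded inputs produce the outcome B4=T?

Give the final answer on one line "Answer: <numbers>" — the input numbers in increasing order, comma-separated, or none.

input #1 (v=1, x=2): never hits B4=T
input #2 (v=2, x=5): never hits B4=T
input #3 (v=5, x=1): never hits B4=T
input #4 (v=3, x=0): never hits B4=T
input #5 (v=3, x=1): never hits B4=T
input #6 (v=6, x=1): never hits B4=T
input #7 (v=3, x=4): never hits B4=T
input #8 (v=0, x=-1): never hits B4=T
input #9 (v=-1, x=4): never hits B4=T

Answer: none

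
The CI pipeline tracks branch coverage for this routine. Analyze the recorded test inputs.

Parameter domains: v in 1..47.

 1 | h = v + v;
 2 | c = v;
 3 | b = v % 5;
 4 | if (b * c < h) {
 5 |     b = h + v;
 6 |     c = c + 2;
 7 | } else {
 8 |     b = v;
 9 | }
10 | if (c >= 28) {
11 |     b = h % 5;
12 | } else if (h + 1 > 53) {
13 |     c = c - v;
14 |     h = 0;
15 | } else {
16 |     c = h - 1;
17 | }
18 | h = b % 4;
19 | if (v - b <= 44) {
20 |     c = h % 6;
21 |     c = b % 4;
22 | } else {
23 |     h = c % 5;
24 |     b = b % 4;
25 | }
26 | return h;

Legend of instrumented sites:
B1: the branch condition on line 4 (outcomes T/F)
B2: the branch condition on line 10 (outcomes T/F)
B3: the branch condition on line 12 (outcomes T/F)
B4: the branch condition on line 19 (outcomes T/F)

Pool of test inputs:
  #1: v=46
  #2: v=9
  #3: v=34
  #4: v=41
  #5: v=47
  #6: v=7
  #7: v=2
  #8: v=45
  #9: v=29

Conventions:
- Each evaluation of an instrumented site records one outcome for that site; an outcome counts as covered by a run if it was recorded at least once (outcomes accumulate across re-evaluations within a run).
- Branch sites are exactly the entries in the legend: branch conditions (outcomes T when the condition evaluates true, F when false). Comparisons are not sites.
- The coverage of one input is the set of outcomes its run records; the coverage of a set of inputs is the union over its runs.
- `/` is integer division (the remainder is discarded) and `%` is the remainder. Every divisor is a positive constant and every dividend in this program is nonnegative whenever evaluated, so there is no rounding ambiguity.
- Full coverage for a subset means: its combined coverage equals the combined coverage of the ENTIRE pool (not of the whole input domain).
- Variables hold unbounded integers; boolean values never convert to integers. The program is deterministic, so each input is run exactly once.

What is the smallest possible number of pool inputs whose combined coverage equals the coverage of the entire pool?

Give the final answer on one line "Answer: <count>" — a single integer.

input #1 (v=46): events B1->T, B2->T, B4->T; covers B1=T, B2=T, B4=T
input #2 (v=9): events B1->F, B2->F, B3->F, B4->T; covers B1=F, B2=F, B3=F, B4=T
input #3 (v=34): events B1->F, B2->T, B4->T; covers B1=F, B2=T, B4=T
input #4 (v=41): events B1->T, B2->T, B4->T; covers B1=T, B2=T, B4=T
input #5 (v=47): events B1->F, B2->T, B4->T; covers B1=F, B2=T, B4=T
input #6 (v=7): events B1->F, B2->F, B3->F, B4->T; covers B1=F, B2=F, B3=F, B4=T
input #7 (v=2): events B1->F, B2->F, B3->F, B4->T; covers B1=F, B2=F, B3=F, B4=T
input #8 (v=45): events B1->T, B2->T, B4->F; covers B1=T, B2=T, B4=F
input #9 (v=29): events B1->F, B2->T, B4->T; covers B1=F, B2=T, B4=T
union over all inputs: B1=T, B1=F, B2=T, B2=F, B3=F, B4=T, B4=F (7 outcomes)
no size-1 subset reaches all 7 outcomes (best union: 4/7)
inputs {2, 8} (size 2) cover everything; no size-2 subset with a lexicographically smaller index list covers all 7

Answer: 2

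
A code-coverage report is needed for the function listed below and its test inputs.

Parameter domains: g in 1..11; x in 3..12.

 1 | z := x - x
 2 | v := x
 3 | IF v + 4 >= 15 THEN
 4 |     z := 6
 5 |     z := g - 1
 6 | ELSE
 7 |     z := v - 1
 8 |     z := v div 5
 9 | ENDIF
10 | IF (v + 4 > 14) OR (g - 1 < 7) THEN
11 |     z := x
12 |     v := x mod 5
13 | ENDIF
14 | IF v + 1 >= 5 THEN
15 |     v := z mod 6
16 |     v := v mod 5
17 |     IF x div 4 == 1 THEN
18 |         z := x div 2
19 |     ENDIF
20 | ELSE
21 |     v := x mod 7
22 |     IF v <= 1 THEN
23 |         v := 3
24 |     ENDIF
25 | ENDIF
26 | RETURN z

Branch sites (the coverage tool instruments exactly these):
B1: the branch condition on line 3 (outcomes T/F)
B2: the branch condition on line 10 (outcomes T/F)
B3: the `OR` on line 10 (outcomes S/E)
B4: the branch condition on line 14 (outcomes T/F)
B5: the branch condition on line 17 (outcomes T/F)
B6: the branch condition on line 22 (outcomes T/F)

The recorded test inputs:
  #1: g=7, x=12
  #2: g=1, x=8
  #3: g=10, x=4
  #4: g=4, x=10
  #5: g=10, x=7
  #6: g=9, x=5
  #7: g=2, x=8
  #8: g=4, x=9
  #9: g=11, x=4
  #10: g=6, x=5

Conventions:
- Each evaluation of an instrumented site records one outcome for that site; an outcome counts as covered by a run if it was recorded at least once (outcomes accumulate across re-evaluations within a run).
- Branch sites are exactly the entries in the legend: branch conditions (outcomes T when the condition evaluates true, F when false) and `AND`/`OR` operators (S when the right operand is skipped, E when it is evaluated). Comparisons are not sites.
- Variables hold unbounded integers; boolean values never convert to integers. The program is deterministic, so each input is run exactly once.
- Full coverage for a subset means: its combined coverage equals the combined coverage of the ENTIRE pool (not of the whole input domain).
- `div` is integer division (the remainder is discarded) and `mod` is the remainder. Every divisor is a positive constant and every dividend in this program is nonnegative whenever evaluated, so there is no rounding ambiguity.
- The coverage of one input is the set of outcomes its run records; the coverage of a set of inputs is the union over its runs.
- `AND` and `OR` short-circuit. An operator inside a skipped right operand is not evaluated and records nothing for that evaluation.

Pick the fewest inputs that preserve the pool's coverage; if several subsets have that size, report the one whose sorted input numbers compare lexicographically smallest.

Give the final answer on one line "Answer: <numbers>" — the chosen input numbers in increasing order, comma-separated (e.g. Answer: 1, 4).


run #1 (g=7, x=12) records B1=T, B2=T, B3=S, B4=F, B6=F
run #2 (g=1, x=8) records B1=F, B2=T, B3=E, B4=F, B6=T
run #3 (g=10, x=4) records B1=F, B2=F, B3=E, B4=T, B5=T
run #4 (g=4, x=10) records B1=F, B2=T, B3=E, B4=F, B6=F
run #5 (g=10, x=7) records B1=F, B2=F, B3=E, B4=T, B5=T
run #6 (g=9, x=5) records B1=F, B2=F, B3=E, B4=T, B5=T
run #7 (g=2, x=8) records B1=F, B2=T, B3=E, B4=F, B6=T
run #8 (g=4, x=9) records B1=F, B2=T, B3=E, B4=T, B5=F
run #9 (g=11, x=4) records B1=F, B2=F, B3=E, B4=T, B5=T
run #10 (g=6, x=5) records B1=F, B2=T, B3=E, B4=F, B6=F
the full pool covers 12 outcomes: B1=T, B1=F, B2=T, B2=F, B3=S, B3=E, B4=T, B4=F, B5=T, B5=F, B6=T, B6=F
size 1 is not enough: best union over all size-1 subsets is 5/12
size 2 is not enough: best union over all size-2 subsets is 10/12
size 3 is not enough: best union over all size-3 subsets is 11/12
at size 4, {1, 2, 3, 8} reaches all 12 outcomes; every lexicographically earlier size-4 subset fails
Answer: 1, 2, 3, 8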